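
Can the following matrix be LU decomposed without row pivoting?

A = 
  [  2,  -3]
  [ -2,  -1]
Yes.
A[1,1] = 2 ≠ 0, so Gaussian elimination proceeds without a row swap: multiplier ℓ₂₁ = (-2)/(2) = -1, and U[2,2] = -1 - (-1)(-3) = -4.
L = 
  [  1,   0]
  [ -1,   1]
U = 
  [  2,  -3]
  [  0,  -4]
Check row 2 of LU: [(-1)(2), (-1)(-3) + (-4)] = [-2, -1] = row 2 of A ✓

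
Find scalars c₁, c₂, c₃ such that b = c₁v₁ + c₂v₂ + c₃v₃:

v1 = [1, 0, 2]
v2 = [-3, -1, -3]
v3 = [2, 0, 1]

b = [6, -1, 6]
c1 = 3, c2 = 1, c3 = 3

b = 3·v1 + 1·v2 + 3·v3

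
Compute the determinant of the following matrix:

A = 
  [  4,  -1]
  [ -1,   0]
For a 2×2 matrix, det = ad - bc = (4)(0) - (-1)(-1) = -1

det(A) = -1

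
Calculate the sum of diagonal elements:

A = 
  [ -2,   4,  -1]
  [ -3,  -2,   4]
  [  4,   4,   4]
0

tr(A) = -2 + -2 + 4 = 0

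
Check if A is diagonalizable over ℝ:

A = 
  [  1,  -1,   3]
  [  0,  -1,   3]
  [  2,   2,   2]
Yes

Characteristic polynomial: det(λI - A) = λ³ - 2λ² - 13λ + 8
By the rational root theorem any rational root is an integer dividing 8; none of those is a root, so p(λ) has no rational roots and hence (being an irreducible cubic) no repeated roots.
Discriminant of the cubic: Δ = 11736
Δ > 0 ⇒ three distinct real eigenvalues: λ ≈ -3.075, 0.5788, 4.496
Three distinct real eigenvalues, so A has 3 independent eigenvectors.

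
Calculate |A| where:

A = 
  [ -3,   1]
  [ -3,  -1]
For a 2×2 matrix, det = ad - bc = (-3)(-1) - (1)(-3) = 6

det(A) = 6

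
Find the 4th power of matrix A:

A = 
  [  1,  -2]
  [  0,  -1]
A^4 = 
  [  1,   0]
  [  0,   1]

A² = A·A:
A²[1,1] = (1)(1) + (-2)(0) = 1
A²[1,2] = (1)(-2) + (-2)(-1) = 0
A²[2,1] = (0)(1) + (-1)(0) = 0
A²[2,2] = (0)(-2) + (-1)(-1) = 1
A² = 
  [  1,   0]
  [  0,   1]

A^3 = A^2·A:
A^3[1,1] = (1)(1) + (0)(0) = 1
A^3[1,2] = (1)(-2) + (0)(-1) = -2
A^3[2,1] = (0)(1) + (1)(0) = 0
A^3[2,2] = (0)(-2) + (1)(-1) = -1
A^3 = 
  [  1,  -2]
  [  0,  -1]

A^4 = A^3·A:
A^4[1,1] = (1)(1) + (-2)(0) = 1
A^4[1,2] = (1)(-2) + (-2)(-1) = 0
A^4[2,1] = (0)(1) + (-1)(0) = 0
A^4[2,2] = (0)(-2) + (-1)(-1) = 1
A^4 = 
  [  1,   0]
  [  0,   1]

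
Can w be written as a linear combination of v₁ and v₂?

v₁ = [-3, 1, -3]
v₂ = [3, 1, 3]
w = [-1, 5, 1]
No

Form the augmented matrix and row-reduce:
[v₁|v₂|w] = 
  [ -3,   3,  -1]
  [  1,   1,   5]
  [ -3,   3,   1]
R2 → R2 + (1/3)·R1
R3 → R3 - (1)·R1
REF = 
  [  -3,    3,   -1]
  [   0,    2, 14/3]
  [   0,    0,    2]

Row 3 reads [0 0 | 2], i.e. 0 = 2, so the system is inconsistent and w ∉ span{v₁, v₂}.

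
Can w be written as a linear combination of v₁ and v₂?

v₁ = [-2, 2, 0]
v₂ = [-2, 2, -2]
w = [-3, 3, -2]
Yes

Form the augmented matrix and row-reduce:
[v₁|v₂|w] = 
  [ -2,  -2,  -3]
  [  2,   2,   3]
  [  0,  -2,  -2]
R2 → R2 + (1)·R1
Swap R2 ↔ R3
REF = 
  [ -2,  -2,  -3]
  [  0,  -2,  -2]
  [  0,   0,   0]

No row of the form [0 0 | nonzero], so the system is consistent. Back-substitution gives c₁ = 1/2, c₂ = 1: w = (1/2)·v₁ + (1)·v₂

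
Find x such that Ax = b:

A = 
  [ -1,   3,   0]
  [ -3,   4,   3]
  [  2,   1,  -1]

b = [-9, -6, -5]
Row reduce the augmented matrix [A|b]:
R2 → R2 - (3)·R1
R3 → R3 + (2)·R1
R3 → R3 + (7/5)·R2
REF = 
  [  -1,    3,    0,   -9]
  [   0,   -5,    3,   21]
  [   0,    0, 16/5, 32/5]

Back-substitution:
x₃ = (32/5) / (16/5) = 2
x₂ = (21 - (3)(2)) / (-5) = -3
x₁ = (-9 - (3)(-3) - (0)(2)) / (-1) = 0

x = [0, -3, 2]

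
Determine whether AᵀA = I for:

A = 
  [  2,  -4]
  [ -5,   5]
No

AᵀA = 
  [ 29, -33]
  [-33,  41]
≠ I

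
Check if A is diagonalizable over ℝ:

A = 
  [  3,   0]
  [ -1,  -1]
Yes

tr(A) = 2, det(A) = -3
Characteristic polynomial: λ² - tr(A)λ + det(A) = λ² - 2λ - 3
λ² - 2λ - 3 = (λ + 1)(λ - 3)
Eigenvalues: 3, -1
λ=-1: alg. mult. = 1, geom. mult. = 2 - rank(A - (-1)I) = 2 - 1 = 1
λ=3: alg. mult. = 1, geom. mult. = 2 - rank(A - (3)I) = 2 - 1 = 1
Sum of geometric multiplicities equals n, so A has n independent eigenvectors.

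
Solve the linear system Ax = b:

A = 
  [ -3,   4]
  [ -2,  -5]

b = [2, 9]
x = [-2, -1]

Row reduce the augmented matrix [A|b]:
R2 → R2 - (2/3)·R1
REF = 
  [   -3,     4,     2]
  [    0, -23/3,  23/3]

Back-substitution:
x₂ = (23/3) / (-23/3) = -1
x₁ = (2 - (4)(-1)) / (-3) = -2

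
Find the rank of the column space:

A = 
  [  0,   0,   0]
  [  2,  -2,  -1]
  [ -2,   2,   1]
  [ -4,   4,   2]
Row reduce:
Swap R1 ↔ R2
R3 → R3 + (1)·R1
R4 → R4 + (2)·R1
REF = 
  [  2,  -2,  -1]
  [  0,   0,   0]
  [  0,   0,   0]
  [  0,   0,   0]
Pivot columns: 1 → 1 pivot.
dim(Col(A)) = number of pivot columns = 1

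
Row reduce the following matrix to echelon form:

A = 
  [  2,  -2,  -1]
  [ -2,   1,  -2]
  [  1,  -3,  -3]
Row operations:
R2 → R2 + (1)·R1
R3 → R3 - (1/2)·R1
R3 → R3 - (2)·R2

Resulting echelon form:
REF = 
  [  2,  -2,  -1]
  [  0,  -1,  -3]
  [  0,   0, 7/2]

Rank = 3 (number of non-zero pivot rows).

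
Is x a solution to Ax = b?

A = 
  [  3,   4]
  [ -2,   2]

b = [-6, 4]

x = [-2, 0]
Yes

Ax = [-6, 4] = b ✓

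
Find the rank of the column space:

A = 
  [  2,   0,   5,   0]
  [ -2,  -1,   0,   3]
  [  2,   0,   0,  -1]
dim(Col(A)) = 3

Row reduce:
R2 → R2 + (1)·R1
R3 → R3 - (1)·R1
REF = 
  [  2,   0,   5,   0]
  [  0,  -1,   5,   3]
  [  0,   0,  -5,  -1]
Pivot columns: 1, 2, 3 → 3 pivots.
dim(Col(A)) = number of pivot columns = 3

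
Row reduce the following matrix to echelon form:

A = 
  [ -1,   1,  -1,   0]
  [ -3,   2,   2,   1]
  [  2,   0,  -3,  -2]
Row operations:
R2 → R2 - (3)·R1
R3 → R3 + (2)·R1
R3 → R3 + (2)·R2

Resulting echelon form:
REF = 
  [ -1,   1,  -1,   0]
  [  0,  -1,   5,   1]
  [  0,   0,   5,   0]

Rank = 3 (number of non-zero pivot rows).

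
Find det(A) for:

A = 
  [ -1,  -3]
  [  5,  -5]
For a 2×2 matrix, det = ad - bc = (-1)(-5) - (-3)(5) = 20

det(A) = 20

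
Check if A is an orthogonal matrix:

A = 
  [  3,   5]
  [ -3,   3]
No

AᵀA = 
  [ 18,   6]
  [  6,  34]
≠ I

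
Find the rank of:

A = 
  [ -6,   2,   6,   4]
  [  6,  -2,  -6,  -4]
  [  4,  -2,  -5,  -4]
Row reduce:
R2 → R2 + (1)·R1
R3 → R3 + (2/3)·R1
Swap R2 ↔ R3
REF = 
  [  -6,    2,    6,    4]
  [   0, -2/3,   -1, -4/3]
  [   0,    0,    0,    0]
Pivot columns: 1, 2 → 2 pivots.

rank(A) = 2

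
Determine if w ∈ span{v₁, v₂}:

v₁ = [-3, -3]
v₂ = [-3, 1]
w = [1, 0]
Yes

Form the augmented matrix and row-reduce:
[v₁|v₂|w] = 
  [ -3,  -3,   1]
  [ -3,   1,   0]
R2 → R2 - (1)·R1
REF = 
  [ -3,  -3,   1]
  [  0,   4,  -1]

No row of the form [0 0 | nonzero], so the system is consistent. Back-substitution gives c₁ = -1/12, c₂ = -1/4: w = (-1/12)·v₁ + (-1/4)·v₂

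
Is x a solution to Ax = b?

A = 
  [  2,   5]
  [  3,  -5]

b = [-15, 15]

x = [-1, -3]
No

Ax = [-17, 12] ≠ b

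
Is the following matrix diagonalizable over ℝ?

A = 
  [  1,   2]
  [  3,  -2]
Yes

tr(A) = -1, det(A) = -8
Characteristic polynomial: λ² - tr(A)λ + det(A) = λ² + λ - 8
λ² + λ - 8 = 0  ⇒  λ = (-1 ± √((1)² - 4·(-8)))/2 = (-1 ± √(33))/2
  = (-1 + √33)/2,  (-1 - √33)/2
Eigenvalues: (-1 + √33)/2, (-1 - √33)/2  (≈ 2.372, -3.372)
The two irrational eigenvalues are distinct (simple), so each has alg. mult. = geom. mult. = 1.
Sum of geometric multiplicities equals n, so A has n independent eigenvectors.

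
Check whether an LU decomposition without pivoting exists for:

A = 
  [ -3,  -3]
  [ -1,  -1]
Yes.
A[1,1] = -3 ≠ 0, so Gaussian elimination proceeds without a row swap: multiplier ℓ₂₁ = (-1)/(-3) = 1/3, and U[2,2] = -1 - (1/3)(-3) = 0.
L = 
  [  1,   0]
  [1/3,   1]
U = 
  [ -3,  -3]
  [  0,   0]
Check row 2 of LU: [(1/3)(-3), (1/3)(-3) + 0] = [-1, -1] = row 2 of A ✓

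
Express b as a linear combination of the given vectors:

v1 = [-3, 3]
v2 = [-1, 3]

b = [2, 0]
c1 = -1, c2 = 1

b = -1·v1 + 1·v2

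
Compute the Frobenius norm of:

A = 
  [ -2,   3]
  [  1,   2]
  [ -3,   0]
||A||_F = 5.196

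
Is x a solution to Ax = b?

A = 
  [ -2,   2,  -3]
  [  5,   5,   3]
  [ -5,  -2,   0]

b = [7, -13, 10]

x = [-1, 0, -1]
No

Ax = [5, -8, 5] ≠ b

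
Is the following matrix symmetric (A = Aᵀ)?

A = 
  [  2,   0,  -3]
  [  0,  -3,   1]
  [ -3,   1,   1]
Yes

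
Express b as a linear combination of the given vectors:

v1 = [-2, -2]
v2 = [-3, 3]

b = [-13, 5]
c1 = 2, c2 = 3

b = 2·v1 + 3·v2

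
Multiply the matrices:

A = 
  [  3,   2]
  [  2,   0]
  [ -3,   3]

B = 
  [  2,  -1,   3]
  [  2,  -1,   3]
A is 3×2 and B is 2×3, so AB is 3×3. Each entry is (row of A)·(column of B):
AB[1,1] = (3)(2) + (2)(2) = 10
AB[1,2] = (3)(-1) + (2)(-1) = -5
AB[1,3] = (3)(3) + (2)(3) = 15
AB[2,1] = (2)(2) + (0)(2) = 4
AB[2,2] = (2)(-1) + (0)(-1) = -2
AB[2,3] = (2)(3) + (0)(3) = 6
AB[3,1] = (-3)(2) + (3)(2) = 0
AB[3,2] = (-3)(-1) + (3)(-1) = 0
AB[3,3] = (-3)(3) + (3)(3) = 0

AB = 
  [ 10,  -5,  15]
  [  4,  -2,   6]
  [  0,   0,   0]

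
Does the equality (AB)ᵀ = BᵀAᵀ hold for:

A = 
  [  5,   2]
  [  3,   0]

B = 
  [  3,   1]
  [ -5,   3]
Yes

(AB)ᵀ = 
  [  5,   9]
  [ 11,   3]

BᵀAᵀ = 
  [  5,   9]
  [ 11,   3]

Both sides are equal — this is the standard identity (AB)ᵀ = BᵀAᵀ, which holds for all A, B.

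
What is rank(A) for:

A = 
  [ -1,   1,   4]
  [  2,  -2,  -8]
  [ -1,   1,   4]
rank(A) = 1

Row reduce:
R2 → R2 + (2)·R1
R3 → R3 - (1)·R1
REF = 
  [ -1,   1,   4]
  [  0,   0,   0]
  [  0,   0,   0]
Pivot columns: 1 → 1 pivot.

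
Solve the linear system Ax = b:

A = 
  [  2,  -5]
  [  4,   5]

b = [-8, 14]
Row reduce the augmented matrix [A|b]:
R2 → R2 - (2)·R1
REF = 
  [  2,  -5,  -8]
  [  0,  15,  30]

Back-substitution:
x₂ = 30 / 15 = 2
x₁ = (-8 - (-5)(2)) / 2 = 1

x = [1, 2]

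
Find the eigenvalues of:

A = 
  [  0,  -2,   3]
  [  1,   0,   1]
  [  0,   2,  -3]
λ = 0, 0, -3

Characteristic polynomial: det(λI - A) = λ³ + 3λ²
The constant term is 0, so λ = 0 is a root: p(λ) = λ(λ² + 3λ)
λ² + 3λ = λ(λ + 3)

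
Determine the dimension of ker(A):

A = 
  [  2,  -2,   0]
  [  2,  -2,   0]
nullity(A) = 2

Row reduce:
R2 → R2 - (1)·R1
REF = 
  [  2,  -2,   0]
  [  0,   0,   0]
Pivot columns: 1 → 1 pivot.
rank(A) = 1, so nullity(A) = 3 - 1 = 2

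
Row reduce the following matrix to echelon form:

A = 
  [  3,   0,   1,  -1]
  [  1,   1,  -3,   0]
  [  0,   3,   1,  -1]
Row operations:
R2 → R2 - (1/3)·R1
R3 → R3 - (3)·R2

Resulting echelon form:
REF = 
  [    3,     0,     1,    -1]
  [    0,     1, -10/3,   1/3]
  [    0,     0,    11,    -2]

Rank = 3 (number of non-zero pivot rows).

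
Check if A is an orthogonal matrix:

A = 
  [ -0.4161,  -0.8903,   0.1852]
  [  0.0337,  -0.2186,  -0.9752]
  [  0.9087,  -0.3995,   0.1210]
Yes

AᵀA = 
  [  1,   0.0001,   0]
  [  0.0001,   1,   0]
  [  0,   0,   1]
≈ I (equal to I up to the 4-dp rounding of the entries)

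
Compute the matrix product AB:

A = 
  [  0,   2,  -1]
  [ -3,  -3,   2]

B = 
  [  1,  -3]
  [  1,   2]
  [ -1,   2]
A is 2×3 and B is 3×2, so AB is 2×2. Each entry is (row of A)·(column of B):
AB[1,1] = (0)(1) + (2)(1) + (-1)(-1) = 3
AB[1,2] = (0)(-3) + (2)(2) + (-1)(2) = 2
AB[2,1] = (-3)(1) + (-3)(1) + (2)(-1) = -8
AB[2,2] = (-3)(-3) + (-3)(2) + (2)(2) = 7

AB = 
  [  3,   2]
  [ -8,   7]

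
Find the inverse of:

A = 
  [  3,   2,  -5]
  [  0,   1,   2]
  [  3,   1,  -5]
det(A) = (3)·((1)(-5) - (2)(1)) - (2)·((0)(-5) - (2)(3)) + (-5)·((0)(1) - (1)(3))
  = (3)(-7) - (2)(-6) + (-5)(-3)
  = 6
det(A) = 6 ≠ 0, so A is invertible.

Cofactors Cᵢⱼ = (-1)ⁱ⁺ʲ·Mᵢⱼ:
C = 
  [ -7,   6,  -3]
  [  5,   0,   3]
  [  9,  -6,   3]

adj(A) = Cᵀ:
adj(A) = 
  [ -7,   5,   9]
  [  6,   0,  -6]
  [ -3,   3,   3]

A⁻¹ = (1/6) · adj(A):
A⁻¹ = 
  [-7/6,  5/6,  3/2]
  [   1,    0,   -1]
  [-1/2,  1/2,  1/2]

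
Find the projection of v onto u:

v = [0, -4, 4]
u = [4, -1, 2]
v·u = (0)(4) + (-4)(-1) + (4)(2) = 12
u·u = (4)² + (-1)² + (2)² = 21
proj_u(v) = (v·u / u·u) × u = (12/21) × u = (4/7) × u

proj_u(v) = [16/7, -4/7, 8/7]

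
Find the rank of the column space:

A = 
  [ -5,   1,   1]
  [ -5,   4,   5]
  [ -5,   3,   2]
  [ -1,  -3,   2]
dim(Col(A)) = 3

Row reduce:
R2 → R2 - (1)·R1
R3 → R3 - (1)·R1
R4 → R4 - (1/5)·R1
R3 → R3 - (2/3)·R2
R4 → R4 + (16/15)·R2
R4 → R4 + (91/25)·R3
REF = 
  [  -5,    1,    1]
  [   0,    3,    4]
  [   0,    0, -5/3]
  [   0,    0,    0]
Pivot columns: 1, 2, 3 → 3 pivots.
dim(Col(A)) = number of pivot columns = 3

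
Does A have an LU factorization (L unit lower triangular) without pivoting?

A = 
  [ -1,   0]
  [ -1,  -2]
Yes.
A[1,1] = -1 ≠ 0, so Gaussian elimination proceeds without a row swap: multiplier ℓ₂₁ = (-1)/(-1) = 1, and U[2,2] = -2 - (1)(0) = -2.
L = 
  [  1,   0]
  [  1,   1]
U = 
  [ -1,   0]
  [  0,  -2]
Check row 2 of LU: [(1)(-1), (1)(0) + (-2)] = [-1, -2] = row 2 of A ✓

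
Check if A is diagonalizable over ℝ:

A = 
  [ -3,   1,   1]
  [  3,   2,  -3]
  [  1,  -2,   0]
Yes

Characteristic polynomial: det(λI - A) = λ³ + λ² - 16λ - 7
By the rational root theorem any rational root is an integer dividing 7; none of those is a root, so p(λ) has no rational roots and hence (being an irreducible cubic) no repeated roots.
Discriminant of the cubic: Δ = 17361
Δ > 0 ⇒ three distinct real eigenvalues: λ ≈ -4.325, -0.4309, 3.756
Three distinct real eigenvalues, so A has 3 independent eigenvectors.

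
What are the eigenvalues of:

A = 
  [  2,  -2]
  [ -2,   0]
tr(A) = 2, det(A) = -4
Characteristic polynomial: λ² - tr(A)λ + det(A) = λ² - 2λ - 4
λ² - 2λ - 4 = 0  ⇒  λ = (2 ± √((-2)² - 4·(-4)))/2 = (2 ± √(20))/2
  = 1 + √5,  1 - √5

λ = 1 + √5, 1 - √5  (≈ 3.236, -1.236)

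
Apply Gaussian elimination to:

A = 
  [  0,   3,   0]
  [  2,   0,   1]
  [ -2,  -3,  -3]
Row operations:
Swap R1 ↔ R2
R3 → R3 + (1)·R1
R3 → R3 + (1)·R2

Resulting echelon form:
REF = 
  [  2,   0,   1]
  [  0,   3,   0]
  [  0,   0,  -2]

Rank = 3 (number of non-zero pivot rows).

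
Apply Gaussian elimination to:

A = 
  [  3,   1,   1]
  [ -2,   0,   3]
Row operations:
R2 → R2 + (2/3)·R1

Resulting echelon form:
REF = 
  [   3,    1,    1]
  [   0,  2/3, 11/3]

Rank = 2 (number of non-zero pivot rows).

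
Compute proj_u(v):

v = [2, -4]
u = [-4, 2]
v·u = (2)(-4) + (-4)(2) = -16
u·u = (-4)² + (2)² = 20
proj_u(v) = (v·u / u·u) × u = (-16/20) × u = (-4/5) × u

proj_u(v) = [16/5, -8/5]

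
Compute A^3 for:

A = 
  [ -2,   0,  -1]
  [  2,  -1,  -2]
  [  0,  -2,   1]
A^3 = 
  [ -4,  -4,  -7]
  [ 22,  -1,  -6]
  [  8, -10,   9]

A² = A·A:
A²[1,1] = (-2)(-2) + (0)(2) + (-1)(0) = 4
A²[1,2] = (-2)(0) + (0)(-1) + (-1)(-2) = 2
A²[1,3] = (-2)(-1) + (0)(-2) + (-1)(1) = 1
A²[2,1] = (2)(-2) + (-1)(2) + (-2)(0) = -6
A²[2,2] = (2)(0) + (-1)(-1) + (-2)(-2) = 5
A²[2,3] = (2)(-1) + (-1)(-2) + (-2)(1) = -2
A²[3,1] = (0)(-2) + (-2)(2) + (1)(0) = -4
A²[3,2] = (0)(0) + (-2)(-1) + (1)(-2) = 0
A²[3,3] = (0)(-1) + (-2)(-2) + (1)(1) = 5
A² = 
  [  4,   2,   1]
  [ -6,   5,  -2]
  [ -4,   0,   5]

A^3 = A^2·A:
A^3[1,1] = (4)(-2) + (2)(2) + (1)(0) = -4
A^3[1,2] = (4)(0) + (2)(-1) + (1)(-2) = -4
A^3[1,3] = (4)(-1) + (2)(-2) + (1)(1) = -7
A^3[2,1] = (-6)(-2) + (5)(2) + (-2)(0) = 22
A^3[2,2] = (-6)(0) + (5)(-1) + (-2)(-2) = -1
A^3[2,3] = (-6)(-1) + (5)(-2) + (-2)(1) = -6
A^3[3,1] = (-4)(-2) + (0)(2) + (5)(0) = 8
A^3[3,2] = (-4)(0) + (0)(-1) + (5)(-2) = -10
A^3[3,3] = (-4)(-1) + (0)(-2) + (5)(1) = 9
A^3 = 
  [ -4,  -4,  -7]
  [ 22,  -1,  -6]
  [  8, -10,   9]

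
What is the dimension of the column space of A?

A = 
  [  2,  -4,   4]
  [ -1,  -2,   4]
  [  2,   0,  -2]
Row reduce:
R2 → R2 + (1/2)·R1
R3 → R3 - (1)·R1
R3 → R3 + (1)·R2
REF = 
  [  2,  -4,   4]
  [  0,  -4,   6]
  [  0,   0,   0]
Pivot columns: 1, 2 → 2 pivots.
dim(Col(A)) = number of pivot columns = 2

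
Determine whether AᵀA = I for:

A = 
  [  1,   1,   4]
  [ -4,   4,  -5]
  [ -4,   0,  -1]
No

AᵀA = 
  [ 33, -15,  28]
  [-15,  17, -16]
  [ 28, -16,  42]
≠ I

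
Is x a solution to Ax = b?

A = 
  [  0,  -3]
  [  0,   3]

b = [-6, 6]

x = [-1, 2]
Yes

Ax = [-6, 6] = b ✓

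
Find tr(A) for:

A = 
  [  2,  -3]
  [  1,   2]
4

tr(A) = 2 + 2 = 4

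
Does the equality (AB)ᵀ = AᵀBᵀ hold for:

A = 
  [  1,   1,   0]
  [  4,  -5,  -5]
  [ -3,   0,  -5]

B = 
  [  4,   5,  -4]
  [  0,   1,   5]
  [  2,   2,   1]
No

(AB)ᵀ = 
  [  4,   6, -22]
  [  6,   5, -25]
  [  1, -46,   7]

AᵀBᵀ = 
  [ 36, -11,   7]
  [-21,  -5,  -8]
  [ -5, -30, -15]

The two matrices differ, so (AB)ᵀ ≠ AᵀBᵀ in general. The correct identity is (AB)ᵀ = BᵀAᵀ.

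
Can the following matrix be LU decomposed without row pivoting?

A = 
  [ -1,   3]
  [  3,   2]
Yes.
A[1,1] = -1 ≠ 0, so Gaussian elimination proceeds without a row swap: multiplier ℓ₂₁ = (3)/(-1) = -3, and U[2,2] = 2 - (-3)(3) = 11.
L = 
  [  1,   0]
  [ -3,   1]
U = 
  [ -1,   3]
  [  0,  11]
Check row 2 of LU: [(-3)(-1), (-3)(3) + 11] = [3, 2] = row 2 of A ✓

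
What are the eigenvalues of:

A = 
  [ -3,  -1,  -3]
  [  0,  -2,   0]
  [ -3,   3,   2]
Characteristic polynomial: det(λI - A) = λ³ + 3λ² - 13λ - 30
Testing integer divisors of the constant term: p(-2) = 0, so (λ + 2) is a factor:
p(λ) = (λ + 2)(λ² + λ - 15)
λ² + λ - 15 = 0  ⇒  λ = (-1 ± √((1)² - 4·(-15)))/2 = (-1 ± √(61))/2
  = (-1 + √61)/2,  (-1 - √61)/2

λ = -2, (-1 + √61)/2, (-1 - √61)/2  (≈ -2, 3.405, -4.405)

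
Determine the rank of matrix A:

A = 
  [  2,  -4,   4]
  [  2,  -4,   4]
rank(A) = 1

Row reduce:
R2 → R2 - (1)·R1
REF = 
  [  2,  -4,   4]
  [  0,   0,   0]
Pivot columns: 1 → 1 pivot.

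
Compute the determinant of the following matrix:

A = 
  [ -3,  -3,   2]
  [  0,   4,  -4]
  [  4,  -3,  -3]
Cofactor expansion along row 1:
det(A) = (-3)·((4)(-3) - (-4)(-3)) - (-3)·((0)(-3) - (-4)(4)) + (2)·((0)(-3) - (4)(4))
  = (-3)(-24) - (-3)(16) + (2)(-16)
  = 88

det(A) = 88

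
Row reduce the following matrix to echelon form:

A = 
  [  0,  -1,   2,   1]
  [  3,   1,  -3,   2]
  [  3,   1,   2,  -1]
Row operations:
Swap R1 ↔ R2
R3 → R3 - (1)·R1

Resulting echelon form:
REF = 
  [  3,   1,  -3,   2]
  [  0,  -1,   2,   1]
  [  0,   0,   5,  -3]

Rank = 3 (number of non-zero pivot rows).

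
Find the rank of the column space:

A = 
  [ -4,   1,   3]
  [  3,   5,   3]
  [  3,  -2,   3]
Row reduce:
R2 → R2 + (3/4)·R1
R3 → R3 + (3/4)·R1
R3 → R3 + (5/23)·R2
REF = 
  [    -4,      1,      3]
  [     0,   23/4,   21/4]
  [     0,      0, 147/23]
Pivot columns: 1, 2, 3 → 3 pivots.
dim(Col(A)) = number of pivot columns = 3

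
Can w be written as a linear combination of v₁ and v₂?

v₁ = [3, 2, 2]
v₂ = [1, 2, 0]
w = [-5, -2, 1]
No

Form the augmented matrix and row-reduce:
[v₁|v₂|w] = 
  [  3,   1,  -5]
  [  2,   2,  -2]
  [  2,   0,   1]
R2 → R2 - (2/3)·R1
R3 → R3 - (2/3)·R1
R3 → R3 + (1/2)·R2
REF = 
  [  3,   1,  -5]
  [  0, 4/3, 4/3]
  [  0,   0,   5]

Row 3 reads [0 0 | 5], i.e. 0 = 5, so the system is inconsistent and w ∉ span{v₁, v₂}.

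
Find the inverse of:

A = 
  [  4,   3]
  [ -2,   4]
det(A) = (4)(4) - (3)(-2) = 22
For a 2×2 matrix, A⁻¹ = (1/det(A)) · [[d, -b], [-c, a]]
    = (1/22) · [[4, -3], [2, 4]]

A⁻¹ = 
  [ 2/11, -3/22]
  [ 1/11,  2/11]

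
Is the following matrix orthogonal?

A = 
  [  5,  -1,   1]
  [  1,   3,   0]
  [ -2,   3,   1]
No

AᵀA = 
  [ 30,  -8,   3]
  [ -8,  19,   2]
  [  3,   2,   2]
≠ I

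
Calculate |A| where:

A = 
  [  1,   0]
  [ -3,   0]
For a 2×2 matrix, det = ad - bc = (1)(0) - (0)(-3) = 0

det(A) = 0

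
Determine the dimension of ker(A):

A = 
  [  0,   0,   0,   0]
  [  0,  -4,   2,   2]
nullity(A) = 3

Row reduce:
Swap R1 ↔ R2
REF = 
  [  0,  -4,   2,   2]
  [  0,   0,   0,   0]
Pivot columns: 2 → 1 pivot.
rank(A) = 1, so nullity(A) = 4 - 1 = 3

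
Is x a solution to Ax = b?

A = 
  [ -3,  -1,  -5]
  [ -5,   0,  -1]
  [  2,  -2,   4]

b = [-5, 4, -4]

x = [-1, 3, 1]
Yes

Ax = [-5, 4, -4] = b ✓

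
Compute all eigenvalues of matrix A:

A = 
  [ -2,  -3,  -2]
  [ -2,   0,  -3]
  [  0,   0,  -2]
Characteristic polynomial: det(λI - A) = λ³ + 4λ² - 2λ - 12
Testing integer divisors of the constant term: p(-2) = 0, so (λ + 2) is a factor:
p(λ) = (λ + 2)(λ² + 2λ - 6)
λ² + 2λ - 6 = 0  ⇒  λ = (-2 ± √((2)² - 4·(-6)))/2 = (-2 ± √(28))/2
  = -1 + √7,  -1 - √7

λ = -2, -1 + √7, -1 - √7  (≈ -2, 1.646, -3.646)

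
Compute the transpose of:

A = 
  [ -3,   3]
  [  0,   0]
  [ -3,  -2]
Aᵀ = 
  [ -3,   0,  -3]
  [  3,   0,  -2]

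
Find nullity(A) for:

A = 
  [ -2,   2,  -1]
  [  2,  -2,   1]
nullity(A) = 2

Row reduce:
R2 → R2 + (1)·R1
REF = 
  [ -2,   2,  -1]
  [  0,   0,   0]
Pivot columns: 1 → 1 pivot.
rank(A) = 1, so nullity(A) = 3 - 1 = 2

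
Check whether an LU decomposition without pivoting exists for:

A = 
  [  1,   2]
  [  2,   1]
Yes.
A[1,1] = 1 ≠ 0, so Gaussian elimination proceeds without a row swap: multiplier ℓ₂₁ = (2)/(1) = 2, and U[2,2] = 1 - (2)(2) = -3.
L = 
  [  1,   0]
  [  2,   1]
U = 
  [  1,   2]
  [  0,  -3]
Check row 2 of LU: [(2)(1), (2)(2) + (-3)] = [2, 1] = row 2 of A ✓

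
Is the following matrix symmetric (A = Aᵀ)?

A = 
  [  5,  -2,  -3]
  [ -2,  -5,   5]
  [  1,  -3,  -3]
No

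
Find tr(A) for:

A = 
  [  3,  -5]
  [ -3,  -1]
2

tr(A) = 3 + -1 = 2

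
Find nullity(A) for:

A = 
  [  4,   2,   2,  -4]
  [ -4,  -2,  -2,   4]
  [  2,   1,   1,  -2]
nullity(A) = 3

Row reduce:
R2 → R2 + (1)·R1
R3 → R3 - (1/2)·R1
REF = 
  [  4,   2,   2,  -4]
  [  0,   0,   0,   0]
  [  0,   0,   0,   0]
Pivot columns: 1 → 1 pivot.
rank(A) = 1, so nullity(A) = 4 - 1 = 3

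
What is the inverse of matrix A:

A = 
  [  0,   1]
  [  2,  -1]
det(A) = (0)(-1) - (1)(2) = -2
For a 2×2 matrix, A⁻¹ = (1/det(A)) · [[d, -b], [-c, a]]
    = (-1/2) · [[-1, -1], [-2, 0]]

A⁻¹ = 
  [1/2, 1/2]
  [  1,   0]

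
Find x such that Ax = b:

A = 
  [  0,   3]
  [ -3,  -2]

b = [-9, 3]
x = [1, -3]

Row reduce the augmented matrix [A|b]:
Swap R1 ↔ R2
REF = 
  [ -3,  -2,   3]
  [  0,   3,  -9]

Back-substitution:
x₂ = (-9) / 3 = -3
x₁ = (3 - (-2)(-3)) / (-3) = 1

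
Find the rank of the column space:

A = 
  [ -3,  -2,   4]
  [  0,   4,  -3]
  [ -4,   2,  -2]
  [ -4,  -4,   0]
dim(Col(A)) = 3

Row reduce:
R3 → R3 - (4/3)·R1
R4 → R4 - (4/3)·R1
R3 → R3 - (7/6)·R2
R4 → R4 + (1/3)·R2
R4 → R4 - (38/23)·R3
REF = 
  [   -3,    -2,     4]
  [    0,     4,    -3]
  [    0,     0, -23/6]
  [    0,     0,     0]
Pivot columns: 1, 2, 3 → 3 pivots.
dim(Col(A)) = number of pivot columns = 3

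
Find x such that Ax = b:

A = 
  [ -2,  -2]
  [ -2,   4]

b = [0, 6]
x = [-1, 1]

Row reduce the augmented matrix [A|b]:
R2 → R2 - (1)·R1
REF = 
  [ -2,  -2,   0]
  [  0,   6,   6]

Back-substitution:
x₂ = 6 / 6 = 1
x₁ = (0 - (-2)(1)) / (-2) = -1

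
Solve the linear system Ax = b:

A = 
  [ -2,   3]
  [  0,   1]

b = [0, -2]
Row reduce the augmented matrix [A|b]:
(already in echelon form)
REF = 
  [ -2,   3,   0]
  [  0,   1,  -2]

Back-substitution:
x₂ = (-2) / 1 = -2
x₁ = (0 - (3)(-2)) / (-2) = -3

x = [-3, -2]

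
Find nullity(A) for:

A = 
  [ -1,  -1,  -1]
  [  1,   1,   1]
nullity(A) = 2

Row reduce:
R2 → R2 + (1)·R1
REF = 
  [ -1,  -1,  -1]
  [  0,   0,   0]
Pivot columns: 1 → 1 pivot.
rank(A) = 1, so nullity(A) = 3 - 1 = 2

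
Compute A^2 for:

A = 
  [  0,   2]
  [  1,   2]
A² = A·A:
A²[1,1] = (0)(0) + (2)(1) = 2
A²[1,2] = (0)(2) + (2)(2) = 4
A²[2,1] = (1)(0) + (2)(1) = 2
A²[2,2] = (1)(2) + (2)(2) = 6
A² = 
  [  2,   4]
  [  2,   6]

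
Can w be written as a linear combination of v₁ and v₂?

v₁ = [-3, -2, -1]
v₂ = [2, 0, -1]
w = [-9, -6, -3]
Yes

Form the augmented matrix and row-reduce:
[v₁|v₂|w] = 
  [ -3,   2,  -9]
  [ -2,   0,  -6]
  [ -1,  -1,  -3]
R2 → R2 - (2/3)·R1
R3 → R3 - (1/3)·R1
R3 → R3 - (5/4)·R2
REF = 
  [  -3,    2,   -9]
  [   0, -4/3,    0]
  [   0,    0,    0]

No row of the form [0 0 | nonzero], so the system is consistent. Back-substitution gives c₁ = 3, c₂ = 0: w = (3)·v₁ + (0)·v₂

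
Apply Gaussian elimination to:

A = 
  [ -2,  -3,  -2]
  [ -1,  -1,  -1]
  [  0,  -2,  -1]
Row operations:
R2 → R2 - (1/2)·R1
R3 → R3 + (4)·R2

Resulting echelon form:
REF = 
  [ -2,  -3,  -2]
  [  0, 1/2,   0]
  [  0,   0,  -1]

Rank = 3 (number of non-zero pivot rows).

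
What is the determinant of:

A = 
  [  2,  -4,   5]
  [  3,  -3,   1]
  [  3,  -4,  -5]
-49

Cofactor expansion along row 1:
det(A) = (2)·((-3)(-5) - (1)(-4)) - (-4)·((3)(-5) - (1)(3)) + (5)·((3)(-4) - (-3)(3))
  = (2)(19) - (-4)(-18) + (5)(-3)
  = -49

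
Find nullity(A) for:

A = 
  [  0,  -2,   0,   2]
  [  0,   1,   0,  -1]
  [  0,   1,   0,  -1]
nullity(A) = 3

Row reduce:
R2 → R2 + (1/2)·R1
R3 → R3 + (1/2)·R1
REF = 
  [  0,  -2,   0,   2]
  [  0,   0,   0,   0]
  [  0,   0,   0,   0]
Pivot columns: 2 → 1 pivot.
rank(A) = 1, so nullity(A) = 4 - 1 = 3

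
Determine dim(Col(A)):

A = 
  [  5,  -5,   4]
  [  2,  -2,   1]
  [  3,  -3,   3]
Row reduce:
R2 → R2 - (2/5)·R1
R3 → R3 - (3/5)·R1
R3 → R3 + (1)·R2
REF = 
  [   5,   -5,    4]
  [   0,    0, -3/5]
  [   0,    0,    0]
Pivot columns: 1, 3 → 2 pivots.
dim(Col(A)) = number of pivot columns = 2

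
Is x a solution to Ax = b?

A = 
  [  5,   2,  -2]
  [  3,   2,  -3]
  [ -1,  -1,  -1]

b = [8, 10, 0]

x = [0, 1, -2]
No

Ax = [6, 8, 1] ≠ b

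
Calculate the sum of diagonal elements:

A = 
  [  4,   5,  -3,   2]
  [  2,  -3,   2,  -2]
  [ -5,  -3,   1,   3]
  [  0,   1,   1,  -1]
1

tr(A) = 4 + -3 + 1 + -1 = 1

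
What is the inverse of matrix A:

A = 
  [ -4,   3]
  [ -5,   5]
det(A) = (-4)(5) - (3)(-5) = -5
For a 2×2 matrix, A⁻¹ = (1/det(A)) · [[d, -b], [-c, a]]
    = (-1/5) · [[5, -3], [5, -4]]

A⁻¹ = 
  [ -1, 3/5]
  [ -1, 4/5]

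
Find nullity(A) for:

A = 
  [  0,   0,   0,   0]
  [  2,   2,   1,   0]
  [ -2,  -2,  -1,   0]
nullity(A) = 3

Row reduce:
Swap R1 ↔ R2
R3 → R3 + (1)·R1
REF = 
  [  2,   2,   1,   0]
  [  0,   0,   0,   0]
  [  0,   0,   0,   0]
Pivot columns: 1 → 1 pivot.
rank(A) = 1, so nullity(A) = 4 - 1 = 3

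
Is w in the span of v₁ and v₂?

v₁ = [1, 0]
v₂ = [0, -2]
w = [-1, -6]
Yes

Form the augmented matrix and row-reduce:
[v₁|v₂|w] = 
  [  1,   0,  -1]
  [  0,  -2,  -6]
(already in echelon form — no row operations needed)

No row of the form [0 0 | nonzero], so the system is consistent. Back-substitution gives c₁ = -1, c₂ = 3: w = (-1)·v₁ + (3)·v₂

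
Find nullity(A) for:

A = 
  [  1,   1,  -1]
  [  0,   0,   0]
nullity(A) = 2

Row reduce:
(no row operations needed)
REF = 
  [  1,   1,  -1]
  [  0,   0,   0]
Pivot columns: 1 → 1 pivot.
rank(A) = 1, so nullity(A) = 3 - 1 = 2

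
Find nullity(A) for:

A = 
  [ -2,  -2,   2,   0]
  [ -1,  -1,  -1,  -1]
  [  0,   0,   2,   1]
nullity(A) = 2

Row reduce:
R2 → R2 - (1/2)·R1
R3 → R3 + (1)·R2
REF = 
  [ -2,  -2,   2,   0]
  [  0,   0,  -2,  -1]
  [  0,   0,   0,   0]
Pivot columns: 1, 3 → 2 pivots.
rank(A) = 2, so nullity(A) = 4 - 2 = 2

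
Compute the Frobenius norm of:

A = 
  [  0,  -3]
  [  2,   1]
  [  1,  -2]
||A||_F = 4.359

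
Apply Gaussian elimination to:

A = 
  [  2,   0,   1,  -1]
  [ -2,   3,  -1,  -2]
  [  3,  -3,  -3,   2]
Row operations:
R2 → R2 + (1)·R1
R3 → R3 - (3/2)·R1
R3 → R3 + (1)·R2

Resulting echelon form:
REF = 
  [   2,    0,    1,   -1]
  [   0,    3,    0,   -3]
  [   0,    0, -9/2,  1/2]

Rank = 3 (number of non-zero pivot rows).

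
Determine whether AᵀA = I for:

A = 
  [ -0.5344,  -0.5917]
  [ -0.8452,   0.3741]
No

AᵀA = 
  [  0.9999,   0]
  [  0,   0.4901]
≠ I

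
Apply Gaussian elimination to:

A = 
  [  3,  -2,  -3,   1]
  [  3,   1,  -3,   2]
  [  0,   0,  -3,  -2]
Row operations:
R2 → R2 - (1)·R1

Resulting echelon form:
REF = 
  [  3,  -2,  -3,   1]
  [  0,   3,   0,   1]
  [  0,   0,  -3,  -2]

Rank = 3 (number of non-zero pivot rows).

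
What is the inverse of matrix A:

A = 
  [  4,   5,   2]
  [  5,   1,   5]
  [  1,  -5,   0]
det(A) = (4)·((1)(0) - (5)(-5)) - (5)·((5)(0) - (5)(1)) + (2)·((5)(-5) - (1)(1))
  = (4)(25) - (5)(-5) + (2)(-26)
  = 73
det(A) = 73 ≠ 0, so A is invertible.

Cofactors Cᵢⱼ = (-1)ⁱ⁺ʲ·Mᵢⱼ:
C = 
  [ 25,   5, -26]
  [-10,  -2,  25]
  [ 23, -10, -21]

adj(A) = Cᵀ:
adj(A) = 
  [ 25, -10,  23]
  [  5,  -2, -10]
  [-26,  25, -21]

A⁻¹ = (1/73) · adj(A):
A⁻¹ = 
  [ 25/73, -10/73,  23/73]
  [  5/73,  -2/73, -10/73]
  [-26/73,  25/73, -21/73]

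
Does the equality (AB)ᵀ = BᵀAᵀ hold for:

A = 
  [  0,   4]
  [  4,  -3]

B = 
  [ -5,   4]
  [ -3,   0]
Yes

(AB)ᵀ = 
  [-12, -11]
  [  0,  16]

BᵀAᵀ = 
  [-12, -11]
  [  0,  16]

Both sides are equal — this is the standard identity (AB)ᵀ = BᵀAᵀ, which holds for all A, B.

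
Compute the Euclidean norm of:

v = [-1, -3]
3.162

||v||₂ = √((-1)² + (-3)²) = √10 = 3.162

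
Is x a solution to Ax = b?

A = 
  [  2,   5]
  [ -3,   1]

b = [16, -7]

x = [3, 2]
Yes

Ax = [16, -7] = b ✓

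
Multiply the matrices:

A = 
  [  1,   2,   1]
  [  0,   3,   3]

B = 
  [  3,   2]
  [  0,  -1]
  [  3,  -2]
AB = 
  [  6,  -2]
  [  9,  -9]

A is 2×3 and B is 3×2, so AB is 2×2. Each entry is (row of A)·(column of B):
AB[1,1] = (1)(3) + (2)(0) + (1)(3) = 6
AB[1,2] = (1)(2) + (2)(-1) + (1)(-2) = -2
AB[2,1] = (0)(3) + (3)(0) + (3)(3) = 9
AB[2,2] = (0)(2) + (3)(-1) + (3)(-2) = -9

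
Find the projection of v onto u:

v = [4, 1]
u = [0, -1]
v·u = (4)(0) + (1)(-1) = -1
u·u = (0)² + (-1)² = 1
proj_u(v) = (v·u / u·u) × u = (-1/1) × u = (-1) × u

proj_u(v) = [0, 1]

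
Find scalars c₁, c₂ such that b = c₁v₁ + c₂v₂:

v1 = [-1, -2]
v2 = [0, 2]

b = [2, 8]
c1 = -2, c2 = 2

b = -2·v1 + 2·v2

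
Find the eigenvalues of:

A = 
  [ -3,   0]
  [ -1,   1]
tr(A) = -2, det(A) = -3
Characteristic polynomial: λ² - tr(A)λ + det(A) = λ² + 2λ - 3
λ² + 2λ - 3 = (λ + 3)(λ - 1)

λ = 1, -3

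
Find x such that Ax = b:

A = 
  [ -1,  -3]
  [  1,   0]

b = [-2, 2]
Row reduce the augmented matrix [A|b]:
R2 → R2 + (1)·R1
REF = 
  [ -1,  -3,  -2]
  [  0,  -3,   0]

Back-substitution:
x₂ = 0 / (-3) = 0
x₁ = (-2 - (-3)(0)) / (-1) = 2

x = [2, 0]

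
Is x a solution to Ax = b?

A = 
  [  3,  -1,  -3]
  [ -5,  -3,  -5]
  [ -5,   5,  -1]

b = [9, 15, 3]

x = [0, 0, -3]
Yes

Ax = [9, 15, 3] = b ✓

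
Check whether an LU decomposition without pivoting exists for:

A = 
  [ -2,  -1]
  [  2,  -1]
Yes.
A[1,1] = -2 ≠ 0, so Gaussian elimination proceeds without a row swap: multiplier ℓ₂₁ = (2)/(-2) = -1, and U[2,2] = -1 - (-1)(-1) = -2.
L = 
  [  1,   0]
  [ -1,   1]
U = 
  [ -2,  -1]
  [  0,  -2]
Check row 2 of LU: [(-1)(-2), (-1)(-1) + (-2)] = [2, -1] = row 2 of A ✓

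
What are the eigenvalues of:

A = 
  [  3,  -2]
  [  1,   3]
tr(A) = 6, det(A) = 11
Characteristic polynomial: λ² - tr(A)λ + det(A) = λ² - 6λ + 11
λ² - 6λ + 11 = 0  ⇒  λ = (6 ± √((-6)² - 4·(11)))/2 = (6 ± √(-8))/2
  = 3 + i√2,  3 - i√2

λ = 3 + i√2, 3 - i√2  (≈ 3 + 1.414i, 3 - 1.414i)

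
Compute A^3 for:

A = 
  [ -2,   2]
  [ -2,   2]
A^3 = 
  [  0,   0]
  [  0,   0]

A² = A·A:
A²[1,1] = (-2)(-2) + (2)(-2) = 0
A²[1,2] = (-2)(2) + (2)(2) = 0
A²[2,1] = (-2)(-2) + (2)(-2) = 0
A²[2,2] = (-2)(2) + (2)(2) = 0
A² = 
  [  0,   0]
  [  0,   0]

A^3 = A^2·A:
A^3[1,1] = (0)(-2) + (0)(-2) = 0
A^3[1,2] = (0)(2) + (0)(2) = 0
A^3[2,1] = (0)(-2) + (0)(-2) = 0
A^3[2,2] = (0)(2) + (0)(2) = 0
A^3 = 
  [  0,   0]
  [  0,   0]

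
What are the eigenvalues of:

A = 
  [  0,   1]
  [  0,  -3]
λ = 0, -3

tr(A) = -3, det(A) = 0
Characteristic polynomial: λ² - tr(A)λ + det(A) = λ² + 3λ
λ² + 3λ = λ(λ + 3)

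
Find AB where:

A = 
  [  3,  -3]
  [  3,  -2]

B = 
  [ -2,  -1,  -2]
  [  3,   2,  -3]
AB = 
  [-15,  -9,   3]
  [-12,  -7,   0]

A is 2×2 and B is 2×3, so AB is 2×3. Each entry is (row of A)·(column of B):
AB[1,1] = (3)(-2) + (-3)(3) = -15
AB[1,2] = (3)(-1) + (-3)(2) = -9
AB[1,3] = (3)(-2) + (-3)(-3) = 3
AB[2,1] = (3)(-2) + (-2)(3) = -12
AB[2,2] = (3)(-1) + (-2)(2) = -7
AB[2,3] = (3)(-2) + (-2)(-3) = 0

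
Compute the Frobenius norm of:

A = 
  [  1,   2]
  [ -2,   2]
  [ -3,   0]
||A||_F = 4.69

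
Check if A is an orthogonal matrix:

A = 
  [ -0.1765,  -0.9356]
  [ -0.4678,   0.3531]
No

AᵀA = 
  [  0.2500,   0]
  [  0,   1]
≠ I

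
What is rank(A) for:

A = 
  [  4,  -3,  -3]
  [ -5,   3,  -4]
Row reduce:
R2 → R2 + (5/4)·R1
REF = 
  [    4,    -3,    -3]
  [    0,  -3/4, -31/4]
Pivot columns: 1, 2 → 2 pivots.

rank(A) = 2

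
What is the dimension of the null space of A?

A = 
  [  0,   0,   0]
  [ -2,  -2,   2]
nullity(A) = 2

Row reduce:
Swap R1 ↔ R2
REF = 
  [ -2,  -2,   2]
  [  0,   0,   0]
Pivot columns: 1 → 1 pivot.
rank(A) = 1, so nullity(A) = 3 - 1 = 2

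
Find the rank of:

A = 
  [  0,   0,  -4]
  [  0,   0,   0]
Row reduce:
(no row operations needed)
REF = 
  [  0,   0,  -4]
  [  0,   0,   0]
Pivot columns: 3 → 1 pivot.

rank(A) = 1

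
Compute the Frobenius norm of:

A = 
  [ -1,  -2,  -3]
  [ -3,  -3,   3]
||A||_F = 6.403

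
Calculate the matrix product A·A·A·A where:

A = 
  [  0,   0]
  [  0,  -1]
A² = A·A:
A²[1,1] = (0)(0) + (0)(0) = 0
A²[1,2] = (0)(0) + (0)(-1) = 0
A²[2,1] = (0)(0) + (-1)(0) = 0
A²[2,2] = (0)(0) + (-1)(-1) = 1
A² = 
  [  0,   0]
  [  0,   1]

A^3 = A^2·A:
A^3[1,1] = (0)(0) + (0)(0) = 0
A^3[1,2] = (0)(0) + (0)(-1) = 0
A^3[2,1] = (0)(0) + (1)(0) = 0
A^3[2,2] = (0)(0) + (1)(-1) = -1
A^3 = 
  [  0,   0]
  [  0,  -1]

A^4 = A^3·A:
A^4[1,1] = (0)(0) + (0)(0) = 0
A^4[1,2] = (0)(0) + (0)(-1) = 0
A^4[2,1] = (0)(0) + (-1)(0) = 0
A^4[2,2] = (0)(0) + (-1)(-1) = 1
A^4 = 
  [  0,   0]
  [  0,   1]

Therefore
A^4 = 
  [  0,   0]
  [  0,   1]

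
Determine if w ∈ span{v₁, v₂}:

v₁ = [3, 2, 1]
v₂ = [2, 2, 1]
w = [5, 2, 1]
Yes

Form the augmented matrix and row-reduce:
[v₁|v₂|w] = 
  [  3,   2,   5]
  [  2,   2,   2]
  [  1,   1,   1]
R2 → R2 - (2/3)·R1
R3 → R3 - (1/3)·R1
R3 → R3 - (1/2)·R2
REF = 
  [   3,    2,    5]
  [   0,  2/3, -4/3]
  [   0,    0,    0]

No row of the form [0 0 | nonzero], so the system is consistent. Back-substitution gives c₁ = 3, c₂ = -2: w = (3)·v₁ + (-2)·v₂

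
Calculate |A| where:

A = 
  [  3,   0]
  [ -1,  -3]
-9

For a 2×2 matrix, det = ad - bc = (3)(-3) - (0)(-1) = -9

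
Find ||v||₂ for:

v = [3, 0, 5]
5.831

||v||₂ = √((3)² + (0)² + (5)²) = √34 = 5.831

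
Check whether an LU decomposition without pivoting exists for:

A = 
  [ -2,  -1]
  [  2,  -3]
Yes.
A[1,1] = -2 ≠ 0, so Gaussian elimination proceeds without a row swap: multiplier ℓ₂₁ = (2)/(-2) = -1, and U[2,2] = -3 - (-1)(-1) = -4.
L = 
  [  1,   0]
  [ -1,   1]
U = 
  [ -2,  -1]
  [  0,  -4]
Check row 2 of LU: [(-1)(-2), (-1)(-1) + (-4)] = [2, -3] = row 2 of A ✓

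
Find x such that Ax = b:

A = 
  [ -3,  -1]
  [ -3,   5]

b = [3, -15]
x = [0, -3]

Row reduce the augmented matrix [A|b]:
R2 → R2 - (1)·R1
REF = 
  [ -3,  -1,   3]
  [  0,   6, -18]

Back-substitution:
x₂ = (-18) / 6 = -3
x₁ = (3 - (-1)(-3)) / (-3) = 0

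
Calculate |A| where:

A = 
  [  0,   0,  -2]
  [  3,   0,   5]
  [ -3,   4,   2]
Cofactor expansion along row 1:
det(A) = (0)·((0)(2) - (5)(4)) - (0)·((3)(2) - (5)(-3)) + (-2)·((3)(4) - (0)(-3))
  = (0)(-20) - (0)(21) + (-2)(12)
  = -24

det(A) = -24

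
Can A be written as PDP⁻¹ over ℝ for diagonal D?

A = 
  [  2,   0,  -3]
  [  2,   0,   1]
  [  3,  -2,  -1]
No

Characteristic polynomial: det(λI - A) = λ³ - λ² + 9λ - 16
By the rational root theorem any rational root is an integer dividing 16; none of those is a root, so p(λ) has no rational roots and hence (being an irreducible cubic) no repeated roots.
Discriminant of the cubic: Δ = -7219
Δ < 0 ⇒ one real eigenvalue and a complex-conjugate pair: λ ≈ -0.3024 + 3.143i, -0.3024 - 3.143i, 1.605
Has complex eigenvalues (not diagonalizable over ℝ).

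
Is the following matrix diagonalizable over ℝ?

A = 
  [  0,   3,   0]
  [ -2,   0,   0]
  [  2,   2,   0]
No

Characteristic polynomial: det(λI - A) = λ³ + 6λ
The constant term is 0, so λ = 0 is a root: p(λ) = λ(λ² + 6)
λ² + 6 = 0  ⇒  λ = (0 ± √((0)² - 4·(6)))/2 = (0 ± √(-24))/2
  = i√6,  -i√6
Eigenvalues: 0, i√6, -i√6  (≈ 0, 0 + 2.449i, 0 - 2.449i)
Has complex eigenvalues (not diagonalizable over ℝ).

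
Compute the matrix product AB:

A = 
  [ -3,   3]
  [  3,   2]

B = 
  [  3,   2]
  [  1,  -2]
AB = 
  [ -6, -12]
  [ 11,   2]

A is 2×2 and B is 2×2, so AB is 2×2. Each entry is (row of A)·(column of B):
AB[1,1] = (-3)(3) + (3)(1) = -6
AB[1,2] = (-3)(2) + (3)(-2) = -12
AB[2,1] = (3)(3) + (2)(1) = 11
AB[2,2] = (3)(2) + (2)(-2) = 2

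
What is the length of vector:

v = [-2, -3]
3.606

||v||₂ = √((-2)² + (-3)²) = √13 = 3.606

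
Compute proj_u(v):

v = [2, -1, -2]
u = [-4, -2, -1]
v·u = (2)(-4) + (-1)(-2) + (-2)(-1) = -4
u·u = (-4)² + (-2)² + (-1)² = 21
proj_u(v) = (v·u / u·u) × u = (-4/21) × u

proj_u(v) = [16/21, 8/21, 4/21]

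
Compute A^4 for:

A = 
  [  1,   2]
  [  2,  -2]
A^4 = 
  [ 29, -26]
  [-26,  68]

A² = A·A:
A²[1,1] = (1)(1) + (2)(2) = 5
A²[1,2] = (1)(2) + (2)(-2) = -2
A²[2,1] = (2)(1) + (-2)(2) = -2
A²[2,2] = (2)(2) + (-2)(-2) = 8
A² = 
  [  5,  -2]
  [ -2,   8]

A^3 = A^2·A:
A^3[1,1] = (5)(1) + (-2)(2) = 1
A^3[1,2] = (5)(2) + (-2)(-2) = 14
A^3[2,1] = (-2)(1) + (8)(2) = 14
A^3[2,2] = (-2)(2) + (8)(-2) = -20
A^3 = 
  [  1,  14]
  [ 14, -20]

A^4 = A^3·A:
A^4[1,1] = (1)(1) + (14)(2) = 29
A^4[1,2] = (1)(2) + (14)(-2) = -26
A^4[2,1] = (14)(1) + (-20)(2) = -26
A^4[2,2] = (14)(2) + (-20)(-2) = 68
A^4 = 
  [ 29, -26]
  [-26,  68]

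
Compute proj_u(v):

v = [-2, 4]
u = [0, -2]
v·u = (-2)(0) + (4)(-2) = -8
u·u = (0)² + (-2)² = 4
proj_u(v) = (v·u / u·u) × u = (-8/4) × u = (-2) × u

proj_u(v) = [0, 4]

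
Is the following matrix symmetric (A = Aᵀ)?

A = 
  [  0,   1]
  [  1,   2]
Yes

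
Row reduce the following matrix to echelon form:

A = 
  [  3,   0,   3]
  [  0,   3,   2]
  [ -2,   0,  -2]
Row operations:
R3 → R3 + (2/3)·R1

Resulting echelon form:
REF = 
  [  3,   0,   3]
  [  0,   3,   2]
  [  0,   0,   0]

Rank = 2 (number of non-zero pivot rows).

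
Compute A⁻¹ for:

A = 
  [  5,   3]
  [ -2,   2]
det(A) = (5)(2) - (3)(-2) = 16
For a 2×2 matrix, A⁻¹ = (1/det(A)) · [[d, -b], [-c, a]]
    = (1/16) · [[2, -3], [2, 5]]

A⁻¹ = 
  [  1/8, -3/16]
  [  1/8,  5/16]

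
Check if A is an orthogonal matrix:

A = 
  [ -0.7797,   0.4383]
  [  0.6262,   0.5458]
No

AᵀA = 
  [  1.0001,   0]
  [  0,   0.4900]
≠ I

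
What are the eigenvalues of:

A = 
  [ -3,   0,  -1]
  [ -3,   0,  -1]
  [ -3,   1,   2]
Characteristic polynomial: det(λI - A) = λ³ + λ² - 8λ
The constant term is 0, so λ = 0 is a root: p(λ) = λ(λ² + λ - 8)
λ² + λ - 8 = 0  ⇒  λ = (-1 ± √((1)² - 4·(-8)))/2 = (-1 ± √(33))/2
  = (-1 + √33)/2,  (-1 - √33)/2

λ = 0, (-1 + √33)/2, (-1 - √33)/2  (≈ 0, 2.372, -3.372)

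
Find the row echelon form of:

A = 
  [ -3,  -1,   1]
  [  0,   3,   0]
Row operations:
No row operations needed (already in echelon form).

Resulting echelon form:
REF = 
  [ -3,  -1,   1]
  [  0,   3,   0]

Rank = 2 (number of non-zero pivot rows).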